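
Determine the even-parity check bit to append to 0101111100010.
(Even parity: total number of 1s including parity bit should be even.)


Number of 1s in data: 7
Parity bit: 1

1


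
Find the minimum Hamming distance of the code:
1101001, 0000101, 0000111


Comparing all pairs, minimum distance: 1
Can detect 0 errors, correct 0 errors

1


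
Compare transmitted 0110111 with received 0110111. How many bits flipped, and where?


XOR: 0000000

0 errors (received matches sent)


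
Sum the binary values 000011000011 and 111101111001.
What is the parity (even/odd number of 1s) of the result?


000011000011 = 195
111101111001 = 3961
Sum = 4156 = 1000000111100
1s count = 5

odd parity (5 ones in 1000000111100)


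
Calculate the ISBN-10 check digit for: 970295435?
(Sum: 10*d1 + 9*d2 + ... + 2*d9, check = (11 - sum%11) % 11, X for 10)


Weighted sum: 281
281 mod 11 = 6

Check digit: 5


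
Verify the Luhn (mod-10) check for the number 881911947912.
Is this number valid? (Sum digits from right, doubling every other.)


Luhn sum = 60
60 mod 10 = 0

Valid (Luhn sum mod 10 = 0)


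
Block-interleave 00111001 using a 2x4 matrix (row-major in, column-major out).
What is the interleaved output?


Matrix:
  0011
  1001
Read columns: 01001011

01001011


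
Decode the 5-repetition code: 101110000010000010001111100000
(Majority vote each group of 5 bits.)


Groups: 10111, 00000, 10000, 01000, 11111, 00000
Majority votes: 100010

100010


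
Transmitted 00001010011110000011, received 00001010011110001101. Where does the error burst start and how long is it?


XOR: 00000000000000001110

Burst at position 16, length 3


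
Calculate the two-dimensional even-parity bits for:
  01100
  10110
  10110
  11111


Row parities: 0111
Column parities: 10011

Row P: 0111, Col P: 10011, Corner: 1


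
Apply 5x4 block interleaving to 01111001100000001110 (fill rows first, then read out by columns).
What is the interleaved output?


Matrix:
  0111
  1001
  1000
  0000
  1110
Read columns: 01101100011000111000

01101100011000111000


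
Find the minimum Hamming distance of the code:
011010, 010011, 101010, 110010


Comparing all pairs, minimum distance: 2
Can detect 1 errors, correct 0 errors

2


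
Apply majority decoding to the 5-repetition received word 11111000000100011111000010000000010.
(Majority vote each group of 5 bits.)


Groups: 11111, 00000, 01000, 11111, 00001, 00000, 00010
Majority votes: 1001000

1001000


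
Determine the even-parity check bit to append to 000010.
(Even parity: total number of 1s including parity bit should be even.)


Number of 1s in data: 1
Parity bit: 1

1


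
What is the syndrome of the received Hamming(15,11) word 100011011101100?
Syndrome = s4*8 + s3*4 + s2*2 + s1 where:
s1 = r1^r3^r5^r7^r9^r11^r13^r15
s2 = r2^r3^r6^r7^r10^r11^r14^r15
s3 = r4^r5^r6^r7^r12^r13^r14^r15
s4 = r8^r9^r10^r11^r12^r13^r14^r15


s1=0, s2=0, s3=0, s4=1

Syndrome = 8 (error at position 8)


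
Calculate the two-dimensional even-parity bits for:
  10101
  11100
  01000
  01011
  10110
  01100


Row parities: 111110
Column parities: 10000

Row P: 111110, Col P: 10000, Corner: 1


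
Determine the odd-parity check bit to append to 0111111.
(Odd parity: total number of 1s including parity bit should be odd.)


Number of 1s in data: 6
Parity bit: 1

1


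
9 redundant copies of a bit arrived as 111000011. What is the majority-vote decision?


Ones: 5 out of 9
Threshold: 5

1 (5/9 voted 1)


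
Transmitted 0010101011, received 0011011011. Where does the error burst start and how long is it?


XOR: 0001110000

Burst at position 3, length 3


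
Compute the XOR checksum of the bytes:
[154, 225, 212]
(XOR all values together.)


XOR chain: 154 ^ 225 ^ 212 = 175

175


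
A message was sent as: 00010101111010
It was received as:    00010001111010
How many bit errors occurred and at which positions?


XOR: 00000100000000

1 error(s) at position(s): 5


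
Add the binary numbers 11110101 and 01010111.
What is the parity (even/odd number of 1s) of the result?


11110101 = 245
01010111 = 87
Sum = 332 = 101001100
1s count = 4

even parity (4 ones in 101001100)


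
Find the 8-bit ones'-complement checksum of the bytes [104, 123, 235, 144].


Sum = 606 mod 256 = 94
Complement = 161

161


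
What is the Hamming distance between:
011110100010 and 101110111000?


XOR: 110000011010
Count of 1s: 5

5


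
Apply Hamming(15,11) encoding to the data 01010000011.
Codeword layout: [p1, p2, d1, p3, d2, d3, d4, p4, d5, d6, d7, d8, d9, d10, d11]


Parity bits: p1=1, p2=1, p3=0, p4=0

110010100000011


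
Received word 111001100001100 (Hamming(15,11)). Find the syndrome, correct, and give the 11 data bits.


Syndrome = 0: no error detected

Data: 10110001100 (no errors)


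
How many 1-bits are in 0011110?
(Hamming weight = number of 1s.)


Counting 1s in 0011110

4


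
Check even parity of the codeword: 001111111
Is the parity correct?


Number of 1s: 7

No, parity error (7 ones)


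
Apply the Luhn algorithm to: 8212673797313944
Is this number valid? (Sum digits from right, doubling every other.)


Luhn sum = 86
86 mod 10 = 6

Invalid (Luhn sum mod 10 = 6)


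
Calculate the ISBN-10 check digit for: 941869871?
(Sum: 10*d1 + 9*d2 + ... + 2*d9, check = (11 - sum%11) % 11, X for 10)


Weighted sum: 326
326 mod 11 = 7

Check digit: 4


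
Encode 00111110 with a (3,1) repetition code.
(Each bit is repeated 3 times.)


Each bit -> 3 copies

000000111111111111111000


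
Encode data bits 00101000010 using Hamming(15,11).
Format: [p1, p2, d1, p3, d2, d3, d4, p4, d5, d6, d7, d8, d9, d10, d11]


Parity bits: p1=1, p2=0, p3=0, p4=0

100001001000010


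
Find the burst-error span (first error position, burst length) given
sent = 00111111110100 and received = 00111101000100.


XOR: 00000010110000

Burst at position 6, length 4


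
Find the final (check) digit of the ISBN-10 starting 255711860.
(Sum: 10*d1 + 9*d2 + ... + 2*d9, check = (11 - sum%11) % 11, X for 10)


Weighted sum: 215
215 mod 11 = 6

Check digit: 5


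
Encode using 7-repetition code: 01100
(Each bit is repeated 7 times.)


Each bit -> 7 copies

00000001111111111111100000000000000


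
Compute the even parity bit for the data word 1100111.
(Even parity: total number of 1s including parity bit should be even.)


Number of 1s in data: 5
Parity bit: 1

1


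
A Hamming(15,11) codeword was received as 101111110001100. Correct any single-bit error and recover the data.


Syndrome = 11: error at position 11

Data: 11110011100 (corrected bit 11)


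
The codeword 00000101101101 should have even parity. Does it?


Number of 1s: 6

Yes, parity is correct (6 ones)


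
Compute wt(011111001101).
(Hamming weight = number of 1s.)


Counting 1s in 011111001101

8


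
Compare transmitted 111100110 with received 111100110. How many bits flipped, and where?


XOR: 000000000

0 errors (received matches sent)


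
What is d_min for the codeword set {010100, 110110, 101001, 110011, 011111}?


Comparing all pairs, minimum distance: 2
Can detect 1 errors, correct 0 errors

2


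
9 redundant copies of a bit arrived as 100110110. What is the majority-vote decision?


Ones: 5 out of 9
Threshold: 5

1 (5/9 voted 1)


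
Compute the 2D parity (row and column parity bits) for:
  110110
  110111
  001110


Row parities: 011
Column parities: 001111

Row P: 011, Col P: 001111, Corner: 0


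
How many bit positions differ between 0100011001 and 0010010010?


XOR: 0110001011
Count of 1s: 5

5


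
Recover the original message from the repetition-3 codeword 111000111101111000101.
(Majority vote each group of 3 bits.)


Groups: 111, 000, 111, 101, 111, 000, 101
Majority votes: 1011101

1011101


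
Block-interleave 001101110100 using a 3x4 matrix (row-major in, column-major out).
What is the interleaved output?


Matrix:
  0011
  0111
  0100
Read columns: 000011110110

000011110110


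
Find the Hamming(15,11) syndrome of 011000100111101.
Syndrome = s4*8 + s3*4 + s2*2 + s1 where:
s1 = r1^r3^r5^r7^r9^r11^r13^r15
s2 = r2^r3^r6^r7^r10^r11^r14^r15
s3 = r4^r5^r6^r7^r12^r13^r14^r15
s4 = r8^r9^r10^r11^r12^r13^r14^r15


s1=1, s2=0, s3=0, s4=1

Syndrome = 9 (error at position 9)


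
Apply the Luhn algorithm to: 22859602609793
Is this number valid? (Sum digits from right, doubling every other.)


Luhn sum = 66
66 mod 10 = 6

Invalid (Luhn sum mod 10 = 6)


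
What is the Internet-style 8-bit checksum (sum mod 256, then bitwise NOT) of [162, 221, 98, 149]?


Sum = 630 mod 256 = 118
Complement = 137

137


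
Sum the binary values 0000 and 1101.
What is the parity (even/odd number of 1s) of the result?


0000 = 0
1101 = 13
Sum = 13 = 1101
1s count = 3

odd parity (3 ones in 1101)


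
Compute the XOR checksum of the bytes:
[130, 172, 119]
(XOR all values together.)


XOR chain: 130 ^ 172 ^ 119 = 89

89


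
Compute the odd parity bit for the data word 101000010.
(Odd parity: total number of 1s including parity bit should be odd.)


Number of 1s in data: 3
Parity bit: 0

0


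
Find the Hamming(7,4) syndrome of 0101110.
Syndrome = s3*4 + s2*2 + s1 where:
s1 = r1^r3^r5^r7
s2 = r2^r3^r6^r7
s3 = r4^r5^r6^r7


s1=1, s2=0, s3=1

Syndrome = 5 (error at position 5)


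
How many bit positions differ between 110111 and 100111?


XOR: 010000
Count of 1s: 1

1


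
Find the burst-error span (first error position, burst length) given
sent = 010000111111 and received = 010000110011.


XOR: 000000001100

Burst at position 8, length 2


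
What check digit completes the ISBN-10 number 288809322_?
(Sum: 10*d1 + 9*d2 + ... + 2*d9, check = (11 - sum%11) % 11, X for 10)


Weighted sum: 279
279 mod 11 = 4

Check digit: 7


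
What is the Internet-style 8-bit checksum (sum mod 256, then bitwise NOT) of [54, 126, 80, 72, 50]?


Sum = 382 mod 256 = 126
Complement = 129

129


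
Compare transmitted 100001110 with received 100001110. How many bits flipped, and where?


XOR: 000000000

0 errors (received matches sent)


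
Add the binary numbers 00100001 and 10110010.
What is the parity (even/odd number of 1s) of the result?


00100001 = 33
10110010 = 178
Sum = 211 = 11010011
1s count = 5

odd parity (5 ones in 11010011)


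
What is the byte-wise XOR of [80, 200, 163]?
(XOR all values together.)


XOR chain: 80 ^ 200 ^ 163 = 59

59


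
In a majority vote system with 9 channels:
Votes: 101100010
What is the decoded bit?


Ones: 4 out of 9
Threshold: 5

0 (4/9 voted 1)


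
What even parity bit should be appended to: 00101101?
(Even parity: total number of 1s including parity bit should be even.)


Number of 1s in data: 4
Parity bit: 0

0


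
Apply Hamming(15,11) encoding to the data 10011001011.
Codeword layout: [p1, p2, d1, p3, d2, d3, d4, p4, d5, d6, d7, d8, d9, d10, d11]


Parity bits: p1=0, p2=0, p3=0, p4=0

001000101001011


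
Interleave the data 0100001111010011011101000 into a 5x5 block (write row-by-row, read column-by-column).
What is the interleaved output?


Matrix:
  01000
  01111
  01001
  10111
  01000
Read columns: 0001011101010100101001110

0001011101010100101001110


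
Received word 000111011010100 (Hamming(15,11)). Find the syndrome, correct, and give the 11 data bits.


Syndrome = 0: no error detected

Data: 01101010100 (no errors)


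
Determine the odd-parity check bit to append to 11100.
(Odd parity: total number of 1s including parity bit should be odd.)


Number of 1s in data: 3
Parity bit: 0

0


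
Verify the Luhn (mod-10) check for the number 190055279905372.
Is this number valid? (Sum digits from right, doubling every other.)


Luhn sum = 52
52 mod 10 = 2

Invalid (Luhn sum mod 10 = 2)


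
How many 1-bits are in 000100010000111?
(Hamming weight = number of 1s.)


Counting 1s in 000100010000111

5


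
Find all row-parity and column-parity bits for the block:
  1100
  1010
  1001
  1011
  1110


Row parities: 00011
Column parities: 1010

Row P: 00011, Col P: 1010, Corner: 0


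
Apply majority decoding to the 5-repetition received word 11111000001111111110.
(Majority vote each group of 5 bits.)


Groups: 11111, 00000, 11111, 11110
Majority votes: 1011

1011


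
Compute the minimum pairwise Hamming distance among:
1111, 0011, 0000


Comparing all pairs, minimum distance: 2
Can detect 1 errors, correct 0 errors

2


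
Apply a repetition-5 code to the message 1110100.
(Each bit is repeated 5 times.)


Each bit -> 5 copies

11111111111111100000111110000000000


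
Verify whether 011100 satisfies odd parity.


Number of 1s: 3

Yes, parity is correct (3 ones)


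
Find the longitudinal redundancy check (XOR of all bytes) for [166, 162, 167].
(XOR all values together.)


XOR chain: 166 ^ 162 ^ 167 = 163

163


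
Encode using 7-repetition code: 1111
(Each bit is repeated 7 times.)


Each bit -> 7 copies

1111111111111111111111111111


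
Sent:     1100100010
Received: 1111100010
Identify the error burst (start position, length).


XOR: 0011000000

Burst at position 2, length 2


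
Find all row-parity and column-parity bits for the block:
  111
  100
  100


Row parities: 111
Column parities: 111

Row P: 111, Col P: 111, Corner: 1


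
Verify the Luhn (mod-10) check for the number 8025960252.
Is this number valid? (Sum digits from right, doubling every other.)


Luhn sum = 36
36 mod 10 = 6

Invalid (Luhn sum mod 10 = 6)


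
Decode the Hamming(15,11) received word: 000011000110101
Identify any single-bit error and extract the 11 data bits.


Syndrome = 0: no error detected

Data: 01100110101 (no errors)


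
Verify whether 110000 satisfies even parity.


Number of 1s: 2

Yes, parity is correct (2 ones)


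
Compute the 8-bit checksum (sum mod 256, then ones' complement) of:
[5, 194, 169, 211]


Sum = 579 mod 256 = 67
Complement = 188

188


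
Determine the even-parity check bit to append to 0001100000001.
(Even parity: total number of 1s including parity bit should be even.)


Number of 1s in data: 3
Parity bit: 1

1


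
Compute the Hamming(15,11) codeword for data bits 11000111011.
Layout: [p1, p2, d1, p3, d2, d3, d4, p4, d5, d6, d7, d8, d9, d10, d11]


Parity bits: p1=0, p2=1, p3=0, p4=1

011010010111011


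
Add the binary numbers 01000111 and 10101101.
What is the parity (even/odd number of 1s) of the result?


01000111 = 71
10101101 = 173
Sum = 244 = 11110100
1s count = 5

odd parity (5 ones in 11110100)


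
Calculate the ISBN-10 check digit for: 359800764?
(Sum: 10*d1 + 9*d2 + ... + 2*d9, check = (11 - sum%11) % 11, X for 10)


Weighted sum: 257
257 mod 11 = 4

Check digit: 7


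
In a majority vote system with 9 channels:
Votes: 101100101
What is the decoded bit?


Ones: 5 out of 9
Threshold: 5

1 (5/9 voted 1)


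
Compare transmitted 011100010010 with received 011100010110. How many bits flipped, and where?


XOR: 000000000100

1 error(s) at position(s): 9


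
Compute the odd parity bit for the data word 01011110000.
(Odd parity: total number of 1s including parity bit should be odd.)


Number of 1s in data: 5
Parity bit: 0

0


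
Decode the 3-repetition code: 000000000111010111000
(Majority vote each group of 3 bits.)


Groups: 000, 000, 000, 111, 010, 111, 000
Majority votes: 0001010

0001010


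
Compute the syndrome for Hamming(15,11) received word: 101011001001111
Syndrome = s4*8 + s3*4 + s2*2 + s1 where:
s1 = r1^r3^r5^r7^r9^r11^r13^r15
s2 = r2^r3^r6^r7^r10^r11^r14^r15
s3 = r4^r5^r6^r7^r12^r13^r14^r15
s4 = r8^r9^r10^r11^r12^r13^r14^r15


s1=0, s2=0, s3=0, s4=1

Syndrome = 8 (error at position 8)


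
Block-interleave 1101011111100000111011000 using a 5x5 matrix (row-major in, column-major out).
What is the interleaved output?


Matrix:
  11010
  11111
  10000
  01110
  11000
Read columns: 1110111011010101101001000

1110111011010101101001000


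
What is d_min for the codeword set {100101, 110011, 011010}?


Comparing all pairs, minimum distance: 3
Can detect 2 errors, correct 1 errors

3


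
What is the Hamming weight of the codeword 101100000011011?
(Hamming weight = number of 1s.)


Counting 1s in 101100000011011

7


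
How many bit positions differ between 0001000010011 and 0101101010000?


XOR: 0100101000011
Count of 1s: 5

5


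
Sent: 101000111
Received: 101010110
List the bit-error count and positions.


XOR: 000010001

2 error(s) at position(s): 4, 8


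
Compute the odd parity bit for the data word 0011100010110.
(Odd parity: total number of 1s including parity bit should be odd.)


Number of 1s in data: 6
Parity bit: 1

1


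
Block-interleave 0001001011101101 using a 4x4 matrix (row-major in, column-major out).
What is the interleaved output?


Matrix:
  0001
  0010
  1110
  1101
Read columns: 0011001101101001

0011001101101001


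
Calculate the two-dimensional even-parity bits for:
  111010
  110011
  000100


Row parities: 001
Column parities: 001101

Row P: 001, Col P: 001101, Corner: 1


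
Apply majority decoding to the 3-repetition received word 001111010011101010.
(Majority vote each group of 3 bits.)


Groups: 001, 111, 010, 011, 101, 010
Majority votes: 010110

010110


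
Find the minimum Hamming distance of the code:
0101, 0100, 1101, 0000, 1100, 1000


Comparing all pairs, minimum distance: 1
Can detect 0 errors, correct 0 errors

1


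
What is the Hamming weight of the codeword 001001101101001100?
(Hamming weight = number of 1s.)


Counting 1s in 001001101101001100

8


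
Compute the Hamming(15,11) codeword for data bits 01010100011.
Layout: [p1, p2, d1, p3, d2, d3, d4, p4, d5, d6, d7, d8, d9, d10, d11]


Parity bits: p1=1, p2=0, p3=0, p4=1

100010110100011


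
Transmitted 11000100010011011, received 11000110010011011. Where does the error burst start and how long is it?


XOR: 00000010000000000

Burst at position 6, length 1


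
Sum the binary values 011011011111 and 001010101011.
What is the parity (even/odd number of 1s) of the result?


011011011111 = 1759
001010101011 = 683
Sum = 2442 = 100110001010
1s count = 5

odd parity (5 ones in 100110001010)


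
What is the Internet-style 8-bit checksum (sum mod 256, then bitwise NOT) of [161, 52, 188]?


Sum = 401 mod 256 = 145
Complement = 110

110


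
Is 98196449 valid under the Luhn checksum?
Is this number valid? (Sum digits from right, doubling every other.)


Luhn sum = 52
52 mod 10 = 2

Invalid (Luhn sum mod 10 = 2)


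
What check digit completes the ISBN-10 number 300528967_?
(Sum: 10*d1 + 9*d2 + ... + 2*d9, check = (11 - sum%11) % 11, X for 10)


Weighted sum: 185
185 mod 11 = 9

Check digit: 2


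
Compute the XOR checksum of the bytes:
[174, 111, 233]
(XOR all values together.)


XOR chain: 174 ^ 111 ^ 233 = 40

40


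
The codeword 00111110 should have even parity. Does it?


Number of 1s: 5

No, parity error (5 ones)


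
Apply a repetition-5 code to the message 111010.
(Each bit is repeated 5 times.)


Each bit -> 5 copies

111111111111111000001111100000


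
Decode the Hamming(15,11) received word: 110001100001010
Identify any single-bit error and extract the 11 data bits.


Syndrome = 0: no error detected

Data: 00110001010 (no errors)


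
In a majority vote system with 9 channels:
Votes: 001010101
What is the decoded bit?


Ones: 4 out of 9
Threshold: 5

0 (4/9 voted 1)


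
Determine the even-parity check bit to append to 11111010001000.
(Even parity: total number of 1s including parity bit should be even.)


Number of 1s in data: 7
Parity bit: 1

1


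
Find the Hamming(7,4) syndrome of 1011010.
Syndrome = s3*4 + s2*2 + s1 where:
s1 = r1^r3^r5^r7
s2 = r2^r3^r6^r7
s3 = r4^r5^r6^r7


s1=0, s2=0, s3=0

Syndrome = 0 (no error)


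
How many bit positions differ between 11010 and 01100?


XOR: 10110
Count of 1s: 3

3


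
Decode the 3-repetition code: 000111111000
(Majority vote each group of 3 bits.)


Groups: 000, 111, 111, 000
Majority votes: 0110

0110


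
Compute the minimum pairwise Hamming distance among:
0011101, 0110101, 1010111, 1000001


Comparing all pairs, minimum distance: 2
Can detect 1 errors, correct 0 errors

2


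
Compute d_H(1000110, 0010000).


XOR: 1010110
Count of 1s: 4

4


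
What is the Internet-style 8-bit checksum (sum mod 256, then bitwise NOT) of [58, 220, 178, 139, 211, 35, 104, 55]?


Sum = 1000 mod 256 = 232
Complement = 23

23


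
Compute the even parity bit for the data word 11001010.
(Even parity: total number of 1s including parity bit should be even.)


Number of 1s in data: 4
Parity bit: 0

0


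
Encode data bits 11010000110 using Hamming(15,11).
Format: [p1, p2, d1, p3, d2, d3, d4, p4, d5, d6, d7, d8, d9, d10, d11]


Parity bits: p1=0, p2=1, p3=0, p4=0

011010100000110


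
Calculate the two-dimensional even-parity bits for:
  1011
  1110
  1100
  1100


Row parities: 1100
Column parities: 0101

Row P: 1100, Col P: 0101, Corner: 0


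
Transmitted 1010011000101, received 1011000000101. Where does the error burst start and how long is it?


XOR: 0001011000000

Burst at position 3, length 4


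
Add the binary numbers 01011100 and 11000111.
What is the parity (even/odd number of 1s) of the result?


01011100 = 92
11000111 = 199
Sum = 291 = 100100011
1s count = 4

even parity (4 ones in 100100011)


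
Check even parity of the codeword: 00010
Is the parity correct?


Number of 1s: 1

No, parity error (1 ones)


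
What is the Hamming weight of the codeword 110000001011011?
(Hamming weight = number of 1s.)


Counting 1s in 110000001011011

7


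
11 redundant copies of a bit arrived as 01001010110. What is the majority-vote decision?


Ones: 5 out of 11
Threshold: 6

0 (5/11 voted 1)


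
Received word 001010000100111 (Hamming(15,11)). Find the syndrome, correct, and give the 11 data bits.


Syndrome = 0: no error detected

Data: 11000100111 (no errors)


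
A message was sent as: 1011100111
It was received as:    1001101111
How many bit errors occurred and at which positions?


XOR: 0010001000

2 error(s) at position(s): 2, 6


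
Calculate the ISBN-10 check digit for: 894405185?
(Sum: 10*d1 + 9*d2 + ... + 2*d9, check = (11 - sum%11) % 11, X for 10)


Weighted sum: 284
284 mod 11 = 9

Check digit: 2


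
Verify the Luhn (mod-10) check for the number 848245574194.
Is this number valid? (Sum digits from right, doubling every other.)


Luhn sum = 63
63 mod 10 = 3

Invalid (Luhn sum mod 10 = 3)


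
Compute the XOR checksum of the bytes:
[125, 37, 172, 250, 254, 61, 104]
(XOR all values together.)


XOR chain: 125 ^ 37 ^ 172 ^ 250 ^ 254 ^ 61 ^ 104 = 165

165


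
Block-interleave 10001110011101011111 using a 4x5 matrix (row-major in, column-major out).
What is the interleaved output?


Matrix:
  10001
  11001
  11010
  11111
Read columns: 11110111000100111101

11110111000100111101


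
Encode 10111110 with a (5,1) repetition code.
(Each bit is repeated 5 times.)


Each bit -> 5 copies

1111100000111111111111111111111111100000


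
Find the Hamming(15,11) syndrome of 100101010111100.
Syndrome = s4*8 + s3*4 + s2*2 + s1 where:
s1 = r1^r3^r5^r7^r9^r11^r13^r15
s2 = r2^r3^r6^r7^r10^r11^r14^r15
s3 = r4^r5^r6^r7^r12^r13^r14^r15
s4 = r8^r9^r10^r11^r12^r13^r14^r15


s1=1, s2=1, s3=0, s4=1

Syndrome = 11 (error at position 11)


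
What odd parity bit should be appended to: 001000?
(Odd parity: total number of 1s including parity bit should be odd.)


Number of 1s in data: 1
Parity bit: 0

0


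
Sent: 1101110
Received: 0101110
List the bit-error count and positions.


XOR: 1000000

1 error(s) at position(s): 0


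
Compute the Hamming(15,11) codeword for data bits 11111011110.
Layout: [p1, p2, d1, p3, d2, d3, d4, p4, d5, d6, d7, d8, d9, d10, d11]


Parity bits: p1=0, p2=1, p3=0, p4=1

011011111011110


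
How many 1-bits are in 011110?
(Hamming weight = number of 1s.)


Counting 1s in 011110

4


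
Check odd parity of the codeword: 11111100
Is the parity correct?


Number of 1s: 6

No, parity error (6 ones)


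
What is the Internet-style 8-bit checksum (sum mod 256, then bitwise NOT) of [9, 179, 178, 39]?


Sum = 405 mod 256 = 149
Complement = 106

106


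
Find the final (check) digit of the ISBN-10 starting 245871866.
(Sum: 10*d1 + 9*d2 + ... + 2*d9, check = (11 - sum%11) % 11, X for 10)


Weighted sum: 261
261 mod 11 = 8

Check digit: 3


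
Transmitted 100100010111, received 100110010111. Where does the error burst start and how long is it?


XOR: 000010000000

Burst at position 4, length 1


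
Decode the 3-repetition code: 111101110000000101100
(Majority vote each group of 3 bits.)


Groups: 111, 101, 110, 000, 000, 101, 100
Majority votes: 1110010

1110010


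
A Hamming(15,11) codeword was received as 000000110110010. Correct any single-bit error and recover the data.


Syndrome = 0: no error detected

Data: 00010110010 (no errors)


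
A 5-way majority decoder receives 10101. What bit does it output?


Ones: 3 out of 5
Threshold: 3

1 (3/5 voted 1)


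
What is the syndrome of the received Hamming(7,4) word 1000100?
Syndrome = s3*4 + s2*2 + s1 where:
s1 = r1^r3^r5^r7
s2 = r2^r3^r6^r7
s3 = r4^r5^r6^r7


s1=0, s2=0, s3=1

Syndrome = 4 (error at position 4)


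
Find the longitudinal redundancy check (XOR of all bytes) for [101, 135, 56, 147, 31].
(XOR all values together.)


XOR chain: 101 ^ 135 ^ 56 ^ 147 ^ 31 = 86

86


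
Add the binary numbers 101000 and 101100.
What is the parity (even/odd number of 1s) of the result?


101000 = 40
101100 = 44
Sum = 84 = 1010100
1s count = 3

odd parity (3 ones in 1010100)


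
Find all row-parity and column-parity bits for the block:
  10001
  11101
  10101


Row parities: 001
Column parities: 11001

Row P: 001, Col P: 11001, Corner: 1


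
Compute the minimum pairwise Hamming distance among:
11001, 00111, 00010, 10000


Comparing all pairs, minimum distance: 2
Can detect 1 errors, correct 0 errors

2


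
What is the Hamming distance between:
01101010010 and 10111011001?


XOR: 11010001011
Count of 1s: 6

6


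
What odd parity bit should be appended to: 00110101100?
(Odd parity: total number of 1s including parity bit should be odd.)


Number of 1s in data: 5
Parity bit: 0

0


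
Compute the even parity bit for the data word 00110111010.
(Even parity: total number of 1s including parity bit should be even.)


Number of 1s in data: 6
Parity bit: 0

0


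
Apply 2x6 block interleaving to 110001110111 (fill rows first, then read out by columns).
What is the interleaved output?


Matrix:
  110001
  110111
Read columns: 111100010111

111100010111


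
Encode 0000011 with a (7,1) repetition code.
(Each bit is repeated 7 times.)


Each bit -> 7 copies

0000000000000000000000000000000000011111111111111


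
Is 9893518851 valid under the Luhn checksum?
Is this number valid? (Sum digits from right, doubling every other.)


Luhn sum = 48
48 mod 10 = 8

Invalid (Luhn sum mod 10 = 8)


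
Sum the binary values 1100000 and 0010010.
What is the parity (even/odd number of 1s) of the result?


1100000 = 96
0010010 = 18
Sum = 114 = 1110010
1s count = 4

even parity (4 ones in 1110010)


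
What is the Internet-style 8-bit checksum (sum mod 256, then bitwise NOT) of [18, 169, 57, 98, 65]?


Sum = 407 mod 256 = 151
Complement = 104

104


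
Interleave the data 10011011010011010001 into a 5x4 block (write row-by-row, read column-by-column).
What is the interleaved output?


Matrix:
  1001
  1011
  0100
  1101
  0001
Read columns: 11010001100100011011

11010001100100011011


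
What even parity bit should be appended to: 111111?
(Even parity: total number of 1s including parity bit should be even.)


Number of 1s in data: 6
Parity bit: 0

0


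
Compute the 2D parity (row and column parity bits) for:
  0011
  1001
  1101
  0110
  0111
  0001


Row parities: 001011
Column parities: 0111

Row P: 001011, Col P: 0111, Corner: 1


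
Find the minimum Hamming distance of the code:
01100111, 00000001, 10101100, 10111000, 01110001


Comparing all pairs, minimum distance: 2
Can detect 1 errors, correct 0 errors

2


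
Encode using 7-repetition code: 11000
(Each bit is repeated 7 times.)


Each bit -> 7 copies

11111111111111000000000000000000000


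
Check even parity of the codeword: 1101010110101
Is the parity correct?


Number of 1s: 8

Yes, parity is correct (8 ones)


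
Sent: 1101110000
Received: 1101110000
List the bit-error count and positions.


XOR: 0000000000

0 errors (received matches sent)


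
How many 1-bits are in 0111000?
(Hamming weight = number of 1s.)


Counting 1s in 0111000

3


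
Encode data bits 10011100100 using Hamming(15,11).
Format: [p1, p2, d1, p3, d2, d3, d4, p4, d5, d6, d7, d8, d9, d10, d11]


Parity bits: p1=0, p2=1, p3=0, p4=1

011000111100100


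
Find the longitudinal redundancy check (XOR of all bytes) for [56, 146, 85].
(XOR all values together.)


XOR chain: 56 ^ 146 ^ 85 = 255

255


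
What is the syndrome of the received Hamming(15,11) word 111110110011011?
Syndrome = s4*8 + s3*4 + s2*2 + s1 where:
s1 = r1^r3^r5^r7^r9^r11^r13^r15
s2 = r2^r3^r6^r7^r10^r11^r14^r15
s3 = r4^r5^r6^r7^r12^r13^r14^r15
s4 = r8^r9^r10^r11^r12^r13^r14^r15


s1=0, s2=0, s3=0, s4=1

Syndrome = 8 (error at position 8)


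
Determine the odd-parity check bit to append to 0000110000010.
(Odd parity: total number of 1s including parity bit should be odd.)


Number of 1s in data: 3
Parity bit: 0

0


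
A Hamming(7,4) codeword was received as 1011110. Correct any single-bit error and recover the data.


Syndrome = 5: error at position 5

Data: 1010 (corrected bit 5)


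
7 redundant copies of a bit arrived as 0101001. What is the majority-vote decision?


Ones: 3 out of 7
Threshold: 4

0 (3/7 voted 1)


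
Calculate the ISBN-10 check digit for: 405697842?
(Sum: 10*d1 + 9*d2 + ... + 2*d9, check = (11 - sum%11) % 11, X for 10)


Weighted sum: 259
259 mod 11 = 6

Check digit: 5


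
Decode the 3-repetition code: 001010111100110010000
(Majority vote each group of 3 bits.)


Groups: 001, 010, 111, 100, 110, 010, 000
Majority votes: 0010100

0010100


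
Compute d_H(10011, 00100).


XOR: 10111
Count of 1s: 4

4


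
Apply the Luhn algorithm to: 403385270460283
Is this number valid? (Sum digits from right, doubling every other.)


Luhn sum = 55
55 mod 10 = 5

Invalid (Luhn sum mod 10 = 5)


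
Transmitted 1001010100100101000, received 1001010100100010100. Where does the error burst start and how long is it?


XOR: 0000000000000111100

Burst at position 13, length 4


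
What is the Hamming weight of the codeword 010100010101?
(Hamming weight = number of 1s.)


Counting 1s in 010100010101

5


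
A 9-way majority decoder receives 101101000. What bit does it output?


Ones: 4 out of 9
Threshold: 5

0 (4/9 voted 1)


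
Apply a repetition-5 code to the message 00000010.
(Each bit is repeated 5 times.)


Each bit -> 5 copies

0000000000000000000000000000001111100000


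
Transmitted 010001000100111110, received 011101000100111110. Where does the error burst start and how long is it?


XOR: 001100000000000000

Burst at position 2, length 2


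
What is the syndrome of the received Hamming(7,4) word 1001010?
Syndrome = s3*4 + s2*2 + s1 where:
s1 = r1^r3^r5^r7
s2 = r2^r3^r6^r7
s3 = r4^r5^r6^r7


s1=1, s2=1, s3=0

Syndrome = 3 (error at position 3)


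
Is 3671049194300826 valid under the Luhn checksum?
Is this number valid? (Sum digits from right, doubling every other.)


Luhn sum = 69
69 mod 10 = 9

Invalid (Luhn sum mod 10 = 9)


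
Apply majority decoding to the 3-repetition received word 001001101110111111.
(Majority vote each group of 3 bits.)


Groups: 001, 001, 101, 110, 111, 111
Majority votes: 001111

001111


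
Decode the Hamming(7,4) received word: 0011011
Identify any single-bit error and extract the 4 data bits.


Syndrome = 6: error at position 6

Data: 1001 (corrected bit 6)


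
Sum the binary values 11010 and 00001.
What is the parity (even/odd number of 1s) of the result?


11010 = 26
00001 = 1
Sum = 27 = 11011
1s count = 4

even parity (4 ones in 11011)


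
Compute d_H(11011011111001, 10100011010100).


XOR: 01111000101101
Count of 1s: 8

8


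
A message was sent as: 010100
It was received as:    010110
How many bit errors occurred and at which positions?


XOR: 000010

1 error(s) at position(s): 4


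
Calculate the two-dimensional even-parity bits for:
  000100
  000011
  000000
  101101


Row parities: 1000
Column parities: 101010

Row P: 1000, Col P: 101010, Corner: 1


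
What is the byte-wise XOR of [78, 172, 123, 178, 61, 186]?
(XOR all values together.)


XOR chain: 78 ^ 172 ^ 123 ^ 178 ^ 61 ^ 186 = 172

172


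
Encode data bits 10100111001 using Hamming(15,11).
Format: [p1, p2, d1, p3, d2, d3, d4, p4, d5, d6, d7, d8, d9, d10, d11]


Parity bits: p1=1, p2=1, p3=1, p4=0

111101000111001


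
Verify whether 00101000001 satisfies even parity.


Number of 1s: 3

No, parity error (3 ones)


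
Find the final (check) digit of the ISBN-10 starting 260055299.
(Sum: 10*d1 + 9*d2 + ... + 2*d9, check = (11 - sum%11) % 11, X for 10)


Weighted sum: 182
182 mod 11 = 6

Check digit: 5


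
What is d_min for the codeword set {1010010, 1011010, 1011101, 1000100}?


Comparing all pairs, minimum distance: 1
Can detect 0 errors, correct 0 errors

1


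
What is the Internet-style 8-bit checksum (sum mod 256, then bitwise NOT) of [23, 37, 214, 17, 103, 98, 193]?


Sum = 685 mod 256 = 173
Complement = 82

82


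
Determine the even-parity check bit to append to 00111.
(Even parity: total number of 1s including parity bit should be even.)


Number of 1s in data: 3
Parity bit: 1

1


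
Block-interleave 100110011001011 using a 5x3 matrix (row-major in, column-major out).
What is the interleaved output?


Matrix:
  100
  110
  011
  001
  011
Read columns: 110000110100111

110000110100111


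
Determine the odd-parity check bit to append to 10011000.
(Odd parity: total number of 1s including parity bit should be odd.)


Number of 1s in data: 3
Parity bit: 0

0


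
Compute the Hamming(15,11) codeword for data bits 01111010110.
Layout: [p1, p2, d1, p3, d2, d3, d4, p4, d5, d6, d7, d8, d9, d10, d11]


Parity bits: p1=1, p2=0, p3=1, p4=0

100111101010110


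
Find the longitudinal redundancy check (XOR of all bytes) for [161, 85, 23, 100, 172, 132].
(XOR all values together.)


XOR chain: 161 ^ 85 ^ 23 ^ 100 ^ 172 ^ 132 = 175

175


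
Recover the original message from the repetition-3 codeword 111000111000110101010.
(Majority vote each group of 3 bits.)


Groups: 111, 000, 111, 000, 110, 101, 010
Majority votes: 1010110

1010110


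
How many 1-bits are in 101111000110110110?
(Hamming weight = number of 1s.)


Counting 1s in 101111000110110110

11


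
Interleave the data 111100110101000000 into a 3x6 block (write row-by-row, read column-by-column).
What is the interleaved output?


Matrix:
  111100
  110101
  000000
Read columns: 110110100110000010

110110100110000010


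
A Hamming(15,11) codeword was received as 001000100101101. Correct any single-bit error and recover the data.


Syndrome = 0: no error detected

Data: 10010101101 (no errors)


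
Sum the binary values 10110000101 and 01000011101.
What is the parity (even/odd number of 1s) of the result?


10110000101 = 1413
01000011101 = 541
Sum = 1954 = 11110100010
1s count = 6

even parity (6 ones in 11110100010)


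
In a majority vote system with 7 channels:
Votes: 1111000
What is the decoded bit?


Ones: 4 out of 7
Threshold: 4

1 (4/7 voted 1)


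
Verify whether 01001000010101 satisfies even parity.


Number of 1s: 5

No, parity error (5 ones)


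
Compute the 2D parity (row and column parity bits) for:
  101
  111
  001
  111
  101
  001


Row parities: 011101
Column parities: 000

Row P: 011101, Col P: 000, Corner: 0


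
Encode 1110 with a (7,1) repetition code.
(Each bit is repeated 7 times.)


Each bit -> 7 copies

1111111111111111111110000000


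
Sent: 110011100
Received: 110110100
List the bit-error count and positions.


XOR: 000101000

2 error(s) at position(s): 3, 5


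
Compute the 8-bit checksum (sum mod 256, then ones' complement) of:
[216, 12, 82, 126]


Sum = 436 mod 256 = 180
Complement = 75

75


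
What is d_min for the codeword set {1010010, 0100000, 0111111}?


Comparing all pairs, minimum distance: 4
Can detect 3 errors, correct 1 errors

4


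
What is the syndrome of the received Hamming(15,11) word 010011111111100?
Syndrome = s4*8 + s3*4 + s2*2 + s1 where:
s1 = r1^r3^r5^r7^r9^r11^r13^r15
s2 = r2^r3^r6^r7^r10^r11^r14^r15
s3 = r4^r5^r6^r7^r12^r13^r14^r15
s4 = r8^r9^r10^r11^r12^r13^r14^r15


s1=1, s2=1, s3=1, s4=0

Syndrome = 7 (error at position 7)


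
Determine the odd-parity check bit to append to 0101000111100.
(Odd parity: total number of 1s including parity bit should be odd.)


Number of 1s in data: 6
Parity bit: 1

1


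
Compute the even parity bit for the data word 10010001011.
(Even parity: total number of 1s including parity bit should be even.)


Number of 1s in data: 5
Parity bit: 1

1


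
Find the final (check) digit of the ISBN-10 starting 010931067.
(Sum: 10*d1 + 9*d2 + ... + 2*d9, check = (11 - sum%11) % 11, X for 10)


Weighted sum: 127
127 mod 11 = 6

Check digit: 5


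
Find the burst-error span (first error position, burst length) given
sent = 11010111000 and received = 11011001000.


XOR: 00001110000

Burst at position 4, length 3


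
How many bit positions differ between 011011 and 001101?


XOR: 010110
Count of 1s: 3

3


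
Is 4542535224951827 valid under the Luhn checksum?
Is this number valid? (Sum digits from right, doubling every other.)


Luhn sum = 73
73 mod 10 = 3

Invalid (Luhn sum mod 10 = 3)


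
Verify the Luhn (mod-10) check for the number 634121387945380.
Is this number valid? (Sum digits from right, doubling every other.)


Luhn sum = 63
63 mod 10 = 3

Invalid (Luhn sum mod 10 = 3)


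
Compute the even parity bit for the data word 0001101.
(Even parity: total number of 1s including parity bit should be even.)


Number of 1s in data: 3
Parity bit: 1

1


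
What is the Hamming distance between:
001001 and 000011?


XOR: 001010
Count of 1s: 2

2


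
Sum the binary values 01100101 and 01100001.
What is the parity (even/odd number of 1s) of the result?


01100101 = 101
01100001 = 97
Sum = 198 = 11000110
1s count = 4

even parity (4 ones in 11000110)


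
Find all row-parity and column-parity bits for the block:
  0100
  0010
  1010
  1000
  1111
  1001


Row parities: 110100
Column parities: 0010

Row P: 110100, Col P: 0010, Corner: 1


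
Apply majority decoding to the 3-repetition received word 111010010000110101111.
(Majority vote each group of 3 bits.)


Groups: 111, 010, 010, 000, 110, 101, 111
Majority votes: 1000111

1000111
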